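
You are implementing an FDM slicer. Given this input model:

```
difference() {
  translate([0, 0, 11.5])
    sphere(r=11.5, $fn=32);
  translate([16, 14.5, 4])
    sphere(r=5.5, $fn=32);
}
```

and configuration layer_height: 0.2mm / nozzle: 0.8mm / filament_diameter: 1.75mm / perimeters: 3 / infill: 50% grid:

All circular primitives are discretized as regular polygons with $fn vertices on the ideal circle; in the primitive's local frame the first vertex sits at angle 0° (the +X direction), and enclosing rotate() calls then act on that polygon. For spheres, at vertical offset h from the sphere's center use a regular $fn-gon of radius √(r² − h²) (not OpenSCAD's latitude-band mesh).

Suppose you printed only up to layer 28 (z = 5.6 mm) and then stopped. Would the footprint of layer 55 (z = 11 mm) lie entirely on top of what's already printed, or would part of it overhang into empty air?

part overhangs

Compare the two slices. At z = 5.6: the r=11.5 sphere slices to a regular 32-gon of circumradius 9.871 (√(r²−h²) with h=5.9 from center) (area = (32/2)·9.871²·sin(360°/32) = 304.15 mm²); the r=5.5 sphere at (16, 14.5) slices to a regular 32-gon of circumradius 5.262 (√(r²−h²) with h=1.6 from center) (area = (32/2)·5.262²·sin(360°/32) = 86.43 mm²); After the difference (first − rest): starting from the r=11.5 sphere (304.15 mm²), the r=5.5 sphere at (16, 14.5) misses the remaining region (no effect) — area = 304.15 mm². At z = 11: the r=11.5 sphere contributes a regular 32-gon of circumradius √(11.5²−0.5²) = 11.489 (area = (32/2)·11.489²·sin(360°/32) = 412.03 mm²); the sphere at (16, 14.5) is absent (|z−center|=7.000 > r=5.5); Subtracting the remaining from the first: none of the subtracted shapes is present at this height, so the r=11.5 sphere is unchanged — area = 412.03 mm². Checking containment: at z = 11 the cross-section extends beyond the z = 5.6 cross-section by about 107.88 mm².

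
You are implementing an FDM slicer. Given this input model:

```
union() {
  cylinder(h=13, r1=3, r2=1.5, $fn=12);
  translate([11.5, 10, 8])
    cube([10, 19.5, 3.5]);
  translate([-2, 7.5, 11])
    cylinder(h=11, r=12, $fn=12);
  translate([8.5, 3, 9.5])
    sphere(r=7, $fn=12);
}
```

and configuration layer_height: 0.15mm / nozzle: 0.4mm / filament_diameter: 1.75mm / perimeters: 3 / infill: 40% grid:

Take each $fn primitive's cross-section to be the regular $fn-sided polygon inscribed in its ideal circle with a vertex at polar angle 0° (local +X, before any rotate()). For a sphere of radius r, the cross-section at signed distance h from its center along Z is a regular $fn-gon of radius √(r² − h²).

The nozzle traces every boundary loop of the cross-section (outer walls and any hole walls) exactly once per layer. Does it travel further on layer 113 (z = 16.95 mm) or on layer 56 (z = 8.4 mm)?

layer 56 (z = 8.4 mm)

Layer 113 (z = 16.95): the cone is absent (z outside [0, 13]); the cube at (11.5, 10) is absent (z outside [8, 11.5]); the r=12 cylinder at (-2, 7.5) gives a regular 12-gon of circumradius 12 (constant along its height) (perimeter = 2·12·12.000·sin(180°/12) = 74.54 mm); the sphere at (8.5, 3) does not reach this height (|z−center|=7.450 > r=7); Merging all regions: only the r=12 cylinder at (-2, 7.5) is present, so the union is just that shape — boundary = 74.54 mm. So its perimeter = 74.54 mm. Layer 56 (z = 8.4): the cone (r1=3→r2=1.5) has section circumradius 2.031 here — a regular 12-gon (perimeter = 2·12·2.031·sin(180°/12) = 12.61 mm); the cube at (11.5, 10) (footprint 10×19.5) is included at this height (perimeter 59.00 mm); the cylinder at (-2, 7.5) is not intersected at this z (z outside [11, 22]); the sphere at (8.5, 3): section is a regular 12-gon, circumradius = √(r²−h²) = √(7²−1.1²) = 6.913 (perimeter = 2·12·6.913·sin(180°/12) = 42.94 mm); Taking the union: the 3 present regions are separate (no shared area or edge), so areas and boundary lengths simply add and each stays a separate island — boundary = 114.56 mm. So its perimeter = 114.56 mm. Layer 56 is larger (114.56 vs 74.54 mm).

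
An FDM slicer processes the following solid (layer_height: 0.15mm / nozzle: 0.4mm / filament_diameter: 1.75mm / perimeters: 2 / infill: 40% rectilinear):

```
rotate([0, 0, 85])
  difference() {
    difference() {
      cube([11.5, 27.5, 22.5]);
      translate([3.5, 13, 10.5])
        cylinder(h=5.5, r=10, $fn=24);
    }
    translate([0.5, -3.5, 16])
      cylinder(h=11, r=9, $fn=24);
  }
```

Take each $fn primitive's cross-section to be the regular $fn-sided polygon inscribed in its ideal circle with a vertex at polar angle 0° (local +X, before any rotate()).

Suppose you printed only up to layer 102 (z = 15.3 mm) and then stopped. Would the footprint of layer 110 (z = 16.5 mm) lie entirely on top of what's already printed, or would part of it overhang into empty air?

Compare the two slices. At z = 15.3: the 11.5×27.5 cube contributes its full rectangle (area 316.25 mm²); the r=10 cylinder at (3.5, 13) gives a regular 24-gon of circumradius 10 (constant along its height) (area = (24/2)·10.000²·sin(360°/24) = 310.58 mm²); Subtracting the remaining from the first: starting from the 11.5×27.5 cube (316.25 mm²), the r=10 cylinder at (3.5, 13) partially overlaps it — only the 207.81 mm² overlap (of its 310.58 mm²) is removed, clipping the outline — area = 108.44 mm²; the cylinder at (0.5, -3.5) does not reach this height (z outside [16, 27]); Taking the first minus the rest: none of the subtracted shapes is present at this height, so that combined region is unchanged — area = 108.44 mm²; (whole slice rotated 85° about Z — lengths, areas and connectivity unchanged). At z = 16.5: the cube is present — its section is the full 11.5×27.5 rectangle (area 316.25 mm²); the cylinder at (3.5, 13) does not reach this height (z outside [10.5, 16]); After the difference (first − rest): none of the subtracted shapes is present at this height, so the 11.5×27.5 cube is unchanged — area = 316.25 mm²; the r=9 cylinder at (0.5, -3.5) contributes a regular 24-gon of circumradius 9 (area = (24/2)·9.000²·sin(360°/24) = 251.57 mm²); After the difference (first − rest): starting from the result so far (316.25 mm²), the r=9 cylinder at (0.5, -3.5) partially overlaps it — only the 35.13 mm² overlap (of its 251.57 mm²) is removed, clipping the outline — area = 281.12 mm²; (whole slice rotated 85° about Z — lengths, areas and connectivity unchanged). Checking containment: at z = 16.5 the cross-section extends beyond the z = 15.3 cross-section by about 197.73 mm².

part overhangs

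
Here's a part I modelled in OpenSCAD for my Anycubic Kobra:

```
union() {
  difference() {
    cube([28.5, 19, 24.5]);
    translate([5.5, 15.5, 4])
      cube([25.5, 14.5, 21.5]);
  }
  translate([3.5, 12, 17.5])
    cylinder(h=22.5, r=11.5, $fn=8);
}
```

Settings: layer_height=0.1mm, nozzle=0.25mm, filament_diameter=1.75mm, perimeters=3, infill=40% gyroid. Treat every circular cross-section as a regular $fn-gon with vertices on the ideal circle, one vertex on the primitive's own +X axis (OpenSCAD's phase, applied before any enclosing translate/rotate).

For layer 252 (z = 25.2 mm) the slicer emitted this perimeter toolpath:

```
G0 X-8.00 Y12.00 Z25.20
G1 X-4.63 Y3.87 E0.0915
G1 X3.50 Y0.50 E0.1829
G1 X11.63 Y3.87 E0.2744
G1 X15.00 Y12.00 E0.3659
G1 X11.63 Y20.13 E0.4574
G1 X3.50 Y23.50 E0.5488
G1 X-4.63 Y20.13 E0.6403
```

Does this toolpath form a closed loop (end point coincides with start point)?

no

Start point (G0): (-8.00, 12.00). End point (last G1): the path does not return to the start — open.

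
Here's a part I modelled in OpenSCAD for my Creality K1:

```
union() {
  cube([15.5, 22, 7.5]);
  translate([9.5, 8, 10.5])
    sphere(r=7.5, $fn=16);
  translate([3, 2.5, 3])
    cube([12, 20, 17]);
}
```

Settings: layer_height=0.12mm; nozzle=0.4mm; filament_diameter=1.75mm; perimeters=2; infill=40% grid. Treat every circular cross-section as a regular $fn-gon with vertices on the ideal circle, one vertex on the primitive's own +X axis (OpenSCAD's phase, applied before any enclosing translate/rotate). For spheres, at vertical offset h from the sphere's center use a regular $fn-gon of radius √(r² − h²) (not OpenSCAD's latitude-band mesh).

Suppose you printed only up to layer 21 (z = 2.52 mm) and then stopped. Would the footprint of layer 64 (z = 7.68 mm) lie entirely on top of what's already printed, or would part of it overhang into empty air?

Compare the two slices. At z = 2.52: the 15.5×22 cube contributes its full rectangle (area 341.00 mm²); the sphere at (9.5, 8) does not reach this height (|z−center|=7.980 > r=7.5); the cube at (3, 2.5) is not intersected at this z (z outside [3, 20]); Taking the union: only the 15.5×22 cube is present, so the union is just that shape — area = 341.00 mm². At z = 7.68: the cube is not intersected at this z (z outside [0, 7.5]); the sphere at (9.5, 8): section is a regular 16-gon, circumradius = √(r²−h²) = √(7.5²−2.82²) = 6.950 (area = (16/2)·6.950²·sin(360°/16) = 147.86 mm²); the 12×20 cube at (3, 2.5) contributes its full rectangle (area 240.00 mm²); Taking the union: the regions partially overlap — summed areas 387.86 mm² minus the doubly-counted overlap 131.70 mm² gives 256.16 mm² — area = 256.16 mm². Checking containment: at z = 7.68 the cross-section extends beyond the z = 2.52 cross-section by about 9.91 mm².

part overhangs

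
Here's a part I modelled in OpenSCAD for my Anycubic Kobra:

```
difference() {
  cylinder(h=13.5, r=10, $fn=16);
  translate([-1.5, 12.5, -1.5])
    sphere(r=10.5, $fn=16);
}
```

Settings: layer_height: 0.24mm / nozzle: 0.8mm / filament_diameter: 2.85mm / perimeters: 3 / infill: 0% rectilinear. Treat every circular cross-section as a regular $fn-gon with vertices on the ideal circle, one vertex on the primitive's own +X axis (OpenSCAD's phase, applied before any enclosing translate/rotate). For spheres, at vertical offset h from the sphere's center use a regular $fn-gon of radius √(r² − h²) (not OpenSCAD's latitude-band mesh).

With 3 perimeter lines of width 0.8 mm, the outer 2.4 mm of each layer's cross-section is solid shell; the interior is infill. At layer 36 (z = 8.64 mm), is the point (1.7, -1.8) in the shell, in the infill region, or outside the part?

infill

At z = 8.64 mm: the r=10 cylinder contributes a regular 16-gon of circumradius 10; the sphere at (-1.5, 12.5): section is a regular 16-gon, circumradius = √(r²−h²) = √(10.5²−10.14²) = 2.726; Taking the first minus the rest: starting from the r=10 cylinder, the r=10.5 sphere at (-1.5, 12.5) misses the remaining region (no effect) — 1 connected region. Overall, the cross-section is a single solid region. The nearest boundary edge runs (7.07, -7.07)→(3.83, -9.24); distance from the point to it = 7.37 mm. The point is inside the cross-section and 7.37 mm from the nearest boundary — more than the 2.4 mm shell width (3 × 0.8), so it's in the infill interior.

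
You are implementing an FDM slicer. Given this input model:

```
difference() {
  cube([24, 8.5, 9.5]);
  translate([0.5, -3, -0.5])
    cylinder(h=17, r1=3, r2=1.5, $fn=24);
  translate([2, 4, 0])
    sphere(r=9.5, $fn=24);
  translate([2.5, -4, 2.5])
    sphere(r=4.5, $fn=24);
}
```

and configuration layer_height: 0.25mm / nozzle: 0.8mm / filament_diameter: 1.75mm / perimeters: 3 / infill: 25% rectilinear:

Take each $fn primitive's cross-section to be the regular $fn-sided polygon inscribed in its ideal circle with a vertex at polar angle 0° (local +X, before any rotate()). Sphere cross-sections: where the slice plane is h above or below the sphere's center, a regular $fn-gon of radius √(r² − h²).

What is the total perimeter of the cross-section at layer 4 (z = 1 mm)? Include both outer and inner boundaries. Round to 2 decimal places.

44.58 mm

At z = 1 mm: the 24×8.5 cube contributes its full rectangle (perimeter 65.00 mm); the cone at (0.5, -3) contributes a regular 24-gon of circumradius 2.868 (interpolated between r1=3 and r2=1.5 at t=0.088) (perimeter = 2·24·2.868·sin(180°/24) = 17.97 mm); the sphere at (2, 4): section is a regular 24-gon, circumradius = √(r²−h²) = √(9.5²−1²) = 9.447 (perimeter = 2·24·9.447·sin(180°/24) = 59.19 mm); the r=4.5 sphere at (2.5, -4) contributes a regular 24-gon of circumradius √(4.5²−1.5²) = 4.243 (perimeter = 2·24·4.243·sin(180°/24) = 26.58 mm); Taking the first minus the rest: starting from the 24×8.5 cube, the cone at (0.5, -3) misses the remaining region (no effect); the r=9.5 sphere at (2, 4) partially overlaps it — only the 93.98 mm² overlap (of its 277.20 mm²) is removed, clipping the outline; the r=4.5 sphere at (2.5, -4) misses the remaining region (no effect) — boundary = 44.58 mm. Overall, the cross-section is a single solid region. Total boundary length (outer) = 44.58 mm.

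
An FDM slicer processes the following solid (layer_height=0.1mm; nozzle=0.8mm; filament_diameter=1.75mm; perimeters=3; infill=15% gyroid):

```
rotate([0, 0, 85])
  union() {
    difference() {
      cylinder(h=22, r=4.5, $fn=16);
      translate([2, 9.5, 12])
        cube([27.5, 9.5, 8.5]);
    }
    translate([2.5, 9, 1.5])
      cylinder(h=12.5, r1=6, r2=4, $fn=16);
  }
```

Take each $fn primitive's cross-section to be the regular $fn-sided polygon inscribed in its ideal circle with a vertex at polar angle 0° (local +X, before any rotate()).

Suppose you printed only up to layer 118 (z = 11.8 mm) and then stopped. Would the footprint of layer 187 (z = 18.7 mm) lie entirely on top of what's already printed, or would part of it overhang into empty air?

Compare the two slices. At z = 11.8: the r=4.5 cylinder gives a regular 16-gon of circumradius 4.5 (constant along its height) (area = (16/2)·4.500²·sin(360°/16) = 61.99 mm²); the cube at (2, 9.5) is not intersected at this z (z outside [12, 20.5]); Subtracting the remaining from the first: none of the subtracted shapes is present at this height, so the r=4.5 cylinder is unchanged — area = 61.99 mm²; the cone at (2.5, 9) (r1=6→r2=4) has section circumradius 4.352 here — a regular 16-gon (area = (16/2)·4.352²·sin(360°/16) = 57.98 mm²); Merging all regions: the 2 present regions are separate (no shared area or edge), so areas and boundary lengths simply add and each stays a separate island — area = 119.98 mm²; (rotated 85° about Z; rotation is an isometry so areas/perimeters/island counts are preserved). At z = 18.7: the cylinder: section is a regular 16-gon, circumradius r=4.5 (area = (16/2)·4.500²·sin(360°/16) = 61.99 mm²); the cube at (2, 9.5) is present — its section is the full 27.5×9.5 rectangle (area 261.25 mm²); After the difference (first − rest): starting from the r=4.5 cylinder (61.99 mm²), the 27.5×9.5 cube at (2, 9.5) misses the remaining region (no effect) — area = 61.99 mm²; the cone at (2.5, 9) is absent (z outside [1.5, 14]); Combining (union): only the result so far is present, so the union is just that shape — area = 61.99 mm²; (rotated 85° about Z; rotation is an isometry so areas/perimeters/island counts are preserved). Checking containment: the cross-section at z = 18.7 is a subset of the cross-section at z = 11.8.

entirely on top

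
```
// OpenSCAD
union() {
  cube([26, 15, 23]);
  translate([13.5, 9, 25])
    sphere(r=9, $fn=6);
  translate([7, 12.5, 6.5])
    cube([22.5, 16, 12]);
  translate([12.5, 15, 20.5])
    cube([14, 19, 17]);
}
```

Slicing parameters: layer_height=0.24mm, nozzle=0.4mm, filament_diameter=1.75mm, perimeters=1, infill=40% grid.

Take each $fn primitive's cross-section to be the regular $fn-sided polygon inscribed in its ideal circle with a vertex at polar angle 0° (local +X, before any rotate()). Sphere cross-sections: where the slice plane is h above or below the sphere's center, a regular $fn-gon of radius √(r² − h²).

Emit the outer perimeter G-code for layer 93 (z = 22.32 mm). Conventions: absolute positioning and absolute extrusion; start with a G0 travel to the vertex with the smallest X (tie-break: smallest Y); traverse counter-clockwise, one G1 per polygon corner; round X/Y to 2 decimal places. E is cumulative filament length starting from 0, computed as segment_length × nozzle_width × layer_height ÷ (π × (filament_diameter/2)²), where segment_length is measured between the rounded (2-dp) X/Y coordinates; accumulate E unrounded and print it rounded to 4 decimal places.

At z = 22.32 mm: the cube (footprint 26×15) is included at this height; the sphere at (13.5, 9): section is a regular 6-gon, circumradius = √(r²−h²) = √(9²−2.68²) = 8.592; the cube at (7, 12.5) is absent (z outside [6.5, 18.5]); the cube at (12.5, 15) (footprint 14×19) is included at this height; Merging all regions: the regions partially overlap (shared area 186.44 mm²), so overlapping operands fuse into one piece — 1 connected region. The outline is a single polygon with 10 vertices. Extrusion per mm of travel: 0.4 × 0.24 / (π × 0.875²) = 0.039912. Accumulating E over each segment gives final E = 4.8051.

G0 X0.00 Y0.00 Z22.32
G1 X26.00 Y0.00 E1.0377
G1 X26.00 Y15.00 E1.6364
G1 X26.50 Y15.00 E1.6564
G1 X26.50 Y34.00 E2.4147
G1 X12.50 Y34.00 E2.9735
G1 X12.50 Y16.44 E3.6743
G1 X9.20 Y16.44 E3.8060
G1 X8.37 Y15.00 E3.8724
G1 X0.00 Y15.00 E4.2064
G1 X0.00 Y0.00 E4.8051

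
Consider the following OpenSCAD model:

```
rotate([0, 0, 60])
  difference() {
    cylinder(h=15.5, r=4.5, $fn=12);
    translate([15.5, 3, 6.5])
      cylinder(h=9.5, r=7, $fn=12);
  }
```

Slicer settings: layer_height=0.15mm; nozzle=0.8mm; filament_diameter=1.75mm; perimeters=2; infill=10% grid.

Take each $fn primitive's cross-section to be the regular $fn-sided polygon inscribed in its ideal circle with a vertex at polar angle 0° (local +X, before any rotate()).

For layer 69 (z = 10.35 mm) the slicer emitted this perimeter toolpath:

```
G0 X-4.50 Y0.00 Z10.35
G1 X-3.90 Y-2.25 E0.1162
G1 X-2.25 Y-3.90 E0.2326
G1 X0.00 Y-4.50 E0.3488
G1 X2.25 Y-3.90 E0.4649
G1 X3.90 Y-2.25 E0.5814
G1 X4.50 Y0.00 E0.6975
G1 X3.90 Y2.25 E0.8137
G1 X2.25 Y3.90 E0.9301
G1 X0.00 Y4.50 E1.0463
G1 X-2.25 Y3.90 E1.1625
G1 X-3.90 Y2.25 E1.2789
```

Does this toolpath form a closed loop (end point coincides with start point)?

no

Start point (G0): (-4.50, 0.00). End point (last G1): the path does not return to the start — open.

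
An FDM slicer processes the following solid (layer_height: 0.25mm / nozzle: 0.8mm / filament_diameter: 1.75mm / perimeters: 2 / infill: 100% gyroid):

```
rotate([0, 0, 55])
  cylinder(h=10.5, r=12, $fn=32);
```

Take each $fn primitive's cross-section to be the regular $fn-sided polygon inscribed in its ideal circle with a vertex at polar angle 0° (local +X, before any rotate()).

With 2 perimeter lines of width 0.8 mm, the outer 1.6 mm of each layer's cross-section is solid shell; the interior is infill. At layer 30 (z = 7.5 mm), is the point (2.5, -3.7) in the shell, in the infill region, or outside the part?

infill

At z = 7.5 mm: the cylinder: section is a regular 32-gon, circumradius r=12; (rotated 55° about Z; rotation is an isometry so areas/perimeters/island counts are preserved). Overall, the cross-section is a single solid region. Undo the 55° rotation: the query point maps to (-1.597, -4.170) in the un-rotated model frame. The nearest boundary edge runs (-4.59, -11.09)→(-2.34, -11.77); distance from the point to it = 7.49 mm. The point is inside the cross-section and 7.49 mm from the nearest boundary — more than the 1.6 mm shell width (2 × 0.8), so it's in the infill interior.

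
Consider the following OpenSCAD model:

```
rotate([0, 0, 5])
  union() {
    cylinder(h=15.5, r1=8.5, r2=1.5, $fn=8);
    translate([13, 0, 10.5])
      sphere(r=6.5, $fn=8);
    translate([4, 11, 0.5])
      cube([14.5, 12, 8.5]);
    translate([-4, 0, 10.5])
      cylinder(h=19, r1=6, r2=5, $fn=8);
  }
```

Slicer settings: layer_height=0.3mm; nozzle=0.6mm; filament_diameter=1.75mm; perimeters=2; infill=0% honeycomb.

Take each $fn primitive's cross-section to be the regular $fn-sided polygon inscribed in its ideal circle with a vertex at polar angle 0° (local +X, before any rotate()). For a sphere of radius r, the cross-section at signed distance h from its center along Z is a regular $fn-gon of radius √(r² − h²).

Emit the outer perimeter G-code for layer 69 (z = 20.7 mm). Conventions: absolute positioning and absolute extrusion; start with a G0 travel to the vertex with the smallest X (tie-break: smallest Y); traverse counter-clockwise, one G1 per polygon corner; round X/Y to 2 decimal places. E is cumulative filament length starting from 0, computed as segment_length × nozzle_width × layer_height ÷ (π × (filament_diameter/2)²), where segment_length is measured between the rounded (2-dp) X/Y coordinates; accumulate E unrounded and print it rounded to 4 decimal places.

G0 X-9.43 Y-0.82 Z20.70
G1 X-7.50 Y-4.53 E0.3130
G1 X-3.51 Y-5.79 E0.6261
G1 X0.20 Y-3.86 E0.9390
G1 X1.46 Y0.13 E1.2522
G1 X-0.47 Y3.84 E1.5651
G1 X-4.46 Y5.09 E1.8780
G1 X-8.17 Y3.16 E2.1910
G1 X-9.43 Y-0.82 E2.5034

At z = 20.7 mm: the cone is not intersected at this z (z outside [0, 15.5]); the sphere at (13, 0) does not reach this height (|z−center|=10.200 > r=6.5); the cube at (4, 11) is absent (z outside [0.5, 9]); the cone at (-4, 0) contributes a regular 8-gon of circumradius 5.463 (interpolated between r1=6 and r2=5 at t=0.537); Taking the union: only the cone at (-4, 0) is present, so the union is just that shape — 1 connected region; (rotated 5° about Z; rotation is an isometry so areas/perimeters/island counts are preserved). The outline is a single polygon with 8 vertices. Extrusion per mm of travel: 0.6 × 0.3 / (π × 0.875²) = 0.074835. Accumulating E over each segment gives final E = 2.5034.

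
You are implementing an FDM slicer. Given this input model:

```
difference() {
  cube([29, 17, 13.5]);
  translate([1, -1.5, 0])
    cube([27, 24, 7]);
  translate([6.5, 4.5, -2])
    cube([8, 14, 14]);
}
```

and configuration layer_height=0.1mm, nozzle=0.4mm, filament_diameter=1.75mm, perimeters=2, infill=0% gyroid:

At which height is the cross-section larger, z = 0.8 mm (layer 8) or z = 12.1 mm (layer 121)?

layer 121 (z = 12.1 mm)

Layer 8 (z = 0.8): the 29×17 cube contributes its full rectangle (area 493.00 mm²); the cube at (1, -1.5) is present — its section is the full 27×24 rectangle (area 648.00 mm²); the 8×14 cube at (6.5, 4.5) contributes its full rectangle (area 112.00 mm²); Subtracting the remaining from the first: starting from the 29×17 cube (493.00 mm²), the 27×24 cube at (1, -1.5) partially overlaps it — only the 459.00 mm² overlap (of its 648.00 mm²) is removed, clipping the outline; the 8×14 cube at (6.5, 4.5) misses the remaining region (no effect) — area = 34.00 mm². So its area = 34.00 mm². Layer 121 (z = 12.1): the cube (footprint 29×17) is included at this height (area 493.00 mm²); the cube at (1, -1.5) is not intersected at this z (z outside [0, 7]); the cube at (6.5, 4.5) is absent (z outside [-2, 12]); Taking the first minus the rest: none of the subtracted shapes is present at this height, so the 29×17 cube is unchanged — area = 493.00 mm². So its area = 493.00 mm². Layer 121 is larger (493.00 vs 34.00 mm²).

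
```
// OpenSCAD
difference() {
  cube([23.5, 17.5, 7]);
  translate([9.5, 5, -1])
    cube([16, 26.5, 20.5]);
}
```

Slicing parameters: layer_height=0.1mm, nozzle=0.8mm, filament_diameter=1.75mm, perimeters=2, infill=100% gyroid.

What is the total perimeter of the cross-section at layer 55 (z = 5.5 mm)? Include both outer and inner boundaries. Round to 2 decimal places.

At z = 5.5 mm: the cube (footprint 23.5×17.5) is included at this height (perimeter 82.00 mm); the cube at (9.5, 5) (footprint 16×26.5) is included at this height (perimeter 85.00 mm); Subtracting the remaining from the first: starting from the 23.5×17.5 cube, the 16×26.5 cube at (9.5, 5) partially overlaps it — only the 175.00 mm² overlap (of its 424.00 mm²) is removed, clipping the outline — boundary = 82.00 mm. Overall, the cross-section is a single solid region. Total boundary length (outer) = 82.00 mm.

82.00 mm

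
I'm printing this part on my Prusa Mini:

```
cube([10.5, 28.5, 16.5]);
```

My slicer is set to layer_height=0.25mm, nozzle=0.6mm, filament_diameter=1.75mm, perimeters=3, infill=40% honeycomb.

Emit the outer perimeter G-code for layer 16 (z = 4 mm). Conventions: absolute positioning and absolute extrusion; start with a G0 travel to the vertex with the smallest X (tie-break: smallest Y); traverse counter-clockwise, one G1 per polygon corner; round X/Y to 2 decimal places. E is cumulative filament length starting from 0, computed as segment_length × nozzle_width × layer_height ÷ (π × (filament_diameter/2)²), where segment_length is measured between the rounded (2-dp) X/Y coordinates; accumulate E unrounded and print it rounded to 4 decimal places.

At z = 4 mm: the cube is present — its section is the full 10.5×28.5 rectangle. The outline is a single polygon with 4 vertices. Extrusion per mm of travel: 0.6 × 0.25 / (π × 0.875²) = 0.062363. Accumulating E over each segment gives final E = 4.8643.

G0 X0.00 Y0.00 Z4.00
G1 X10.50 Y0.00 E0.6548
G1 X10.50 Y28.50 E2.4321
G1 X0.00 Y28.50 E3.0870
G1 X0.00 Y0.00 E4.8643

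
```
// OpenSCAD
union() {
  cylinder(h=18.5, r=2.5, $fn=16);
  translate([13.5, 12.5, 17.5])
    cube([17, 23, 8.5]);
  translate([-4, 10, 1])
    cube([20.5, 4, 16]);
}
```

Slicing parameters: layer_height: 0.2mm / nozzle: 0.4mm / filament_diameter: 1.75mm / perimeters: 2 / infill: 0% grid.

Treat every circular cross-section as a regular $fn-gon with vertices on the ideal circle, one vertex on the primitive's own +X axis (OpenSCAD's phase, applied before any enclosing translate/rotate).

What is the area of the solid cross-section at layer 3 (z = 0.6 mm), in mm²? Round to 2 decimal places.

At z = 0.6 mm: the r=2.5 cylinder gives a regular 16-gon of circumradius 2.5 (constant along its height) (area = (16/2)·2.500²·sin(360°/16) = 19.13 mm²); the cube at (13.5, 12.5) is absent (z outside [17.5, 26]); the cube at (-4, 10) is absent (z outside [1, 17]); Taking the union: only the r=2.5 cylinder is present, so the union is just that shape — area = 19.13 mm². Overall, the cross-section is a single solid region. Net area = 19.13 mm².

19.13 mm²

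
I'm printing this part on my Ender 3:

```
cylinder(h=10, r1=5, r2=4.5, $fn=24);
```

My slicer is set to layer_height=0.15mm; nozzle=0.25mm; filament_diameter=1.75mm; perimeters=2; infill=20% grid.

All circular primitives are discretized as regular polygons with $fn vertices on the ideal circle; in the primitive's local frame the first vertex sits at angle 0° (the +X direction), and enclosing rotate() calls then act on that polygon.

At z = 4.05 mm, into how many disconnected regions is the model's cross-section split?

At z = 4.05 mm: the cone: at t=0.405 of its height the radius interpolates to r₁+(r₂−r₁)t = 4.798, giving a regular 24-gon of that circumradius. The result has 1 disconnected region.

1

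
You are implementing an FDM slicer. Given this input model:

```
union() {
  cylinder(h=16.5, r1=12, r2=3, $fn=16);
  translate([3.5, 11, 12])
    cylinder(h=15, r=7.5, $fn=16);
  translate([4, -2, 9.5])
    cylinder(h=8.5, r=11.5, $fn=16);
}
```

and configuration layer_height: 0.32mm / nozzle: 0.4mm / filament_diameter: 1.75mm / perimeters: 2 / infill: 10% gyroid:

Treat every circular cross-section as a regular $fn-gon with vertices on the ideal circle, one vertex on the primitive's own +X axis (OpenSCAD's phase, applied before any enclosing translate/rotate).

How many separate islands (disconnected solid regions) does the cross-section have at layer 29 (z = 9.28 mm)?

1

At z = 9.28 mm: the cone contributes a regular 16-gon of circumradius 6.938 (interpolated between r1=12 and r2=3 at t=0.562); the cylinder at (3.5, 11) is absent (z outside [12, 27]); the cylinder at (4, -2) is not intersected at this z (z outside [9.5, 18]); Combining (union): only the cone is present, so the union is just that shape — 1 connected region. Overall, the cross-section is a single solid region. Island count = 1.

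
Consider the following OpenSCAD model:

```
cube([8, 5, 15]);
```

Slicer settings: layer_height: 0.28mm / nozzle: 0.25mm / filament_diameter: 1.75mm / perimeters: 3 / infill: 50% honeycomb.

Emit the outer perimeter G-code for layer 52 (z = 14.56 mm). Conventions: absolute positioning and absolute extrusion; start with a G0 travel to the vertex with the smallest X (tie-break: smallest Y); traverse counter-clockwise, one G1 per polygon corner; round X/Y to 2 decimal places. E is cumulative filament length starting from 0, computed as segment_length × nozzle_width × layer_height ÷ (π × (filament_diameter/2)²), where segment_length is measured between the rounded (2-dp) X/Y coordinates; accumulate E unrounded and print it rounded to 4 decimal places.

G0 X0.00 Y0.00 Z14.56
G1 X8.00 Y0.00 E0.2328
G1 X8.00 Y5.00 E0.3783
G1 X0.00 Y5.00 E0.6112
G1 X0.00 Y0.00 E0.7567

At z = 14.56 mm: the cube is present — its section is the full 8×5 rectangle. The outline is a single polygon with 4 vertices. Extrusion per mm of travel: 0.25 × 0.28 / (π × 0.875²) = 0.029103. Accumulating E over each segment gives final E = 0.7567.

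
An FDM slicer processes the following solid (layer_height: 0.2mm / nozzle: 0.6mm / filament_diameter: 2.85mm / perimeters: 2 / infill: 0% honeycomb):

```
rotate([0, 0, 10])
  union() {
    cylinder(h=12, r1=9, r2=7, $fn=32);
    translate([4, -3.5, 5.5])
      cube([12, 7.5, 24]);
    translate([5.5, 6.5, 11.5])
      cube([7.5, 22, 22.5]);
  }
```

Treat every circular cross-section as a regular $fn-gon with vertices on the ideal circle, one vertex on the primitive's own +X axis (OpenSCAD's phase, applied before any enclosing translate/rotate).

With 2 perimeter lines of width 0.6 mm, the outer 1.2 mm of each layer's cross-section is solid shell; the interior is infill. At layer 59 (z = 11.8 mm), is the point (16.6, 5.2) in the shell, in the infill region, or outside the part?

outside

At z = 11.8 mm: the cone contributes a regular 32-gon of circumradius 7.033 (interpolated between r1=9 and r2=7 at t=0.983); the cube at (4, -3.5) is present — its section is the full 12×7.5 rectangle; the cube at (5.5, 6.5) (footprint 7.5×22) is included at this height; Combining (union): the regions partially overlap (shared area 19.91 mm²), so overlapping operands fuse into one piece — 2 connected regions; (whole slice rotated 10° about Z — lengths, areas and connectivity unchanged). Overall, the cross-section has 2 separate islands. Undo the 10° rotation: the query point maps to (17.251, 2.238) in the un-rotated model frame. The nearest boundary edge runs (16.00, 4.00)→(16.00, -3.50); distance from the point to it = 1.25 mm. The point is not inside any of the regions above, so it lies outside the cross-section (1.25 mm from the nearest boundary).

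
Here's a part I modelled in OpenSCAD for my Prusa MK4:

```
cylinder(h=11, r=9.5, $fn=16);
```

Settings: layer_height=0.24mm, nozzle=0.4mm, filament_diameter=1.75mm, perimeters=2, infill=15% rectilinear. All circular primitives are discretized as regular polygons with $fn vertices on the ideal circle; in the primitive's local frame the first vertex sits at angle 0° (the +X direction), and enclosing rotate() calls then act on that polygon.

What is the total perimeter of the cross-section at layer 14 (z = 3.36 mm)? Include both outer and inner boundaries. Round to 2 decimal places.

59.31 mm

At z = 3.36 mm: the cylinder: section is a regular 16-gon, circumradius r=9.5 (perimeter = 2·16·9.500·sin(180°/16) = 59.31 mm). Overall, the cross-section is a single solid region. Total boundary length (outer) = 59.31 mm.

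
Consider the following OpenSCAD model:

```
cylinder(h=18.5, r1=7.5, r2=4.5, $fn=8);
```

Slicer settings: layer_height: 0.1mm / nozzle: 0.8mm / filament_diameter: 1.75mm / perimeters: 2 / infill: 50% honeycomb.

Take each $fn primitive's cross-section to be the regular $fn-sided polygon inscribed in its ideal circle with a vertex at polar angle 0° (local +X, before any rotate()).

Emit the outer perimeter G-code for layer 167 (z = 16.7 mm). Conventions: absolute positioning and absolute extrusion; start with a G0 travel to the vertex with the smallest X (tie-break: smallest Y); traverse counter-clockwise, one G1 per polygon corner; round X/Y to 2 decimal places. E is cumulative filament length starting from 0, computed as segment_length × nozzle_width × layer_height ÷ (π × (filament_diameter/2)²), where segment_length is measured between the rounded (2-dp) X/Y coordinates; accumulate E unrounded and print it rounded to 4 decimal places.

At z = 16.7 mm: the cone contributes a regular 8-gon of circumradius 4.792 (interpolated between r1=7.5 and r2=4.5 at t=0.903). The outline is a single polygon with 8 vertices. Extrusion per mm of travel: 0.8 × 0.1 / (π × 0.875²) = 0.033260. Accumulating E over each segment gives final E = 0.9759.

G0 X-4.79 Y0.00 Z16.70
G1 X-3.39 Y-3.39 E0.1220
G1 X0.00 Y-4.79 E0.2440
G1 X3.39 Y-3.39 E0.3660
G1 X4.79 Y0.00 E0.4880
G1 X3.39 Y3.39 E0.6099
G1 X0.00 Y4.79 E0.7319
G1 X-3.39 Y3.39 E0.8539
G1 X-4.79 Y0.00 E0.9759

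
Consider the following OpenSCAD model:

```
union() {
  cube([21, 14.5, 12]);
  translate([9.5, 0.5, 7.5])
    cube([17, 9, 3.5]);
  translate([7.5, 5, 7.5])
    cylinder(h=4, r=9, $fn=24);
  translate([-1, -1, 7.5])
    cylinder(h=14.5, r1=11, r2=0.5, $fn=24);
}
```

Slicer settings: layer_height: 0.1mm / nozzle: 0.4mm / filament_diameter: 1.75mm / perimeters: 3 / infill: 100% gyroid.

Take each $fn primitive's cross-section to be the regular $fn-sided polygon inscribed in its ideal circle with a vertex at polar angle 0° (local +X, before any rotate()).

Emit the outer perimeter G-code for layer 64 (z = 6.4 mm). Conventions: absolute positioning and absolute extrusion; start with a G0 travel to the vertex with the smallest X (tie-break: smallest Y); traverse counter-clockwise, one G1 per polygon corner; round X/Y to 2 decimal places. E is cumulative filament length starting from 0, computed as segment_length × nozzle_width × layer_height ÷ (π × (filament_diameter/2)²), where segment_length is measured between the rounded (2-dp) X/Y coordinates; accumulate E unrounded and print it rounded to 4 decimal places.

G0 X0.00 Y0.00 Z6.40
G1 X21.00 Y0.00 E0.3492
G1 X21.00 Y14.50 E0.5904
G1 X0.00 Y14.50 E0.9396
G1 X0.00 Y0.00 E1.1807

At z = 6.4 mm: the cube (footprint 21×14.5) is included at this height; the cube at (9.5, 0.5) is absent (z outside [7.5, 11]); the cylinder at (7.5, 5) does not reach this height (z outside [7.5, 11.5]); the cone at (-1, -1) is absent (z outside [7.5, 22]); Taking the union: only the 21×14.5 cube is present, so the union is just that shape — 1 connected region. The outline is a single polygon with 4 vertices. Extrusion per mm of travel: 0.4 × 0.1 / (π × 0.875²) = 0.016630. Accumulating E over each segment gives final E = 1.1807.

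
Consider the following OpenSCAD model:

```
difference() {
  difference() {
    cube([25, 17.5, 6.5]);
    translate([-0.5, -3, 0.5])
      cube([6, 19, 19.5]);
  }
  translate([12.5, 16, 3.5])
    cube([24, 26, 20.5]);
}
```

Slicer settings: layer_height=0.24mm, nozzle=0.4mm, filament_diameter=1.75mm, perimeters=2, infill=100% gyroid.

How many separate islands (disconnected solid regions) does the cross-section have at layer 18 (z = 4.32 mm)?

1

At z = 4.32 mm: the cube (footprint 25×17.5) is included at this height; the cube at (-0.5, -3) is present — its section is the full 6×19 rectangle; Taking the first minus the rest: starting from the 25×17.5 cube, the 6×19 cube at (-0.5, -3) partially overlaps it — only the 88.00 mm² overlap (of its 114.00 mm²) is removed, clipping the outline — 1 connected region; the cube at (12.5, 16) is present — its section is the full 24×26 rectangle; Taking the first minus the rest: starting from that combined region, the 24×26 cube at (12.5, 16) partially overlaps it — only the 18.75 mm² overlap (of its 624.00 mm²) is removed, clipping the outline — 1 connected region. Overall, the cross-section is a single solid region. Island count = 1.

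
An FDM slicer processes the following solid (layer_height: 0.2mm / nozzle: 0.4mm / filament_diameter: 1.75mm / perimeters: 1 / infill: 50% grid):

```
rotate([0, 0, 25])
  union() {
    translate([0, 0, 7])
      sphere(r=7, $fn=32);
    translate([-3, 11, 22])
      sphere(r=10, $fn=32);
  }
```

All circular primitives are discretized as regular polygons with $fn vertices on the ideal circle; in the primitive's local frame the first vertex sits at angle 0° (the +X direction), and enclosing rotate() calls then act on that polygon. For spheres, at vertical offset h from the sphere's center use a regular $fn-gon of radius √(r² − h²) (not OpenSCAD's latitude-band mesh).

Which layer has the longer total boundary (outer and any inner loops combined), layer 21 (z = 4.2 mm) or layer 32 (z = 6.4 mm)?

layer 32 (z = 6.4 mm)

Layer 21 (z = 4.2): the r=7 sphere slices to a regular 32-gon of circumradius 6.416 (√(r²−h²) with h=2.8 from center) (perimeter = 2·32·6.416·sin(180°/32) = 40.25 mm); the sphere at (-3, 11) is not intersected at this z (|z−center|=17.800 > r=10); Taking the union: only the r=7 sphere is present, so the union is just that shape — boundary = 40.25 mm; (rotated 25° about Z; rotation is an isometry so areas/perimeters/island counts are preserved). So its perimeter = 40.25 mm. Layer 32 (z = 6.4): the r=7 sphere slices to a regular 32-gon of circumradius 6.974 (√(r²−h²) with h=0.6 from center) (perimeter = 2·32·6.974·sin(180°/32) = 43.75 mm); the sphere at (-3, 11) does not reach this height (|z−center|=15.600 > r=10); Taking the union: only the r=7 sphere is present, so the union is just that shape — boundary = 43.75 mm; (whole slice rotated 25° about Z — lengths, areas and connectivity unchanged). So its perimeter = 43.75 mm. Layer 32 is larger (43.75 vs 40.25 mm).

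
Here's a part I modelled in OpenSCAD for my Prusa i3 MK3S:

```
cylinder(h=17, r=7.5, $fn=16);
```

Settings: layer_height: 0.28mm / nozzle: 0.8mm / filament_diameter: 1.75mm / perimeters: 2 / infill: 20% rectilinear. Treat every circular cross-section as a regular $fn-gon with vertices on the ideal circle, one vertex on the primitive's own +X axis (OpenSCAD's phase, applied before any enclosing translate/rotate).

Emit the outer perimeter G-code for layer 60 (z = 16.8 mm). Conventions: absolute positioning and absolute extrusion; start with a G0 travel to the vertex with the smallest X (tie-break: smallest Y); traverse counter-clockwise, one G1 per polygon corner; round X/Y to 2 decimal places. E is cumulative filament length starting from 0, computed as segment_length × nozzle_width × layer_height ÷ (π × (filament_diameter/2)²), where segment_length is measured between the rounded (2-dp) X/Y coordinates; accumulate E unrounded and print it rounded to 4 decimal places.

At z = 16.8 mm: the r=7.5 cylinder contributes a regular 16-gon of circumradius 7.5. The outline is a single polygon with 16 vertices. Extrusion per mm of travel: 0.8 × 0.28 / (π × 0.875²) = 0.093128. Accumulating E over each segment gives final E = 4.3600.

G0 X-7.50 Y0.00 Z16.80
G1 X-6.93 Y-2.87 E0.2725
G1 X-5.30 Y-5.30 E0.5450
G1 X-2.87 Y-6.93 E0.8175
G1 X0.00 Y-7.50 E1.0900
G1 X2.87 Y-6.93 E1.3625
G1 X5.30 Y-5.30 E1.6350
G1 X6.93 Y-2.87 E1.9075
G1 X7.50 Y0.00 E2.1800
G1 X6.93 Y2.87 E2.4525
G1 X5.30 Y5.30 E2.7250
G1 X2.87 Y6.93 E2.9975
G1 X0.00 Y7.50 E3.2700
G1 X-2.87 Y6.93 E3.5425
G1 X-5.30 Y5.30 E3.8150
G1 X-6.93 Y2.87 E4.0875
G1 X-7.50 Y0.00 E4.3600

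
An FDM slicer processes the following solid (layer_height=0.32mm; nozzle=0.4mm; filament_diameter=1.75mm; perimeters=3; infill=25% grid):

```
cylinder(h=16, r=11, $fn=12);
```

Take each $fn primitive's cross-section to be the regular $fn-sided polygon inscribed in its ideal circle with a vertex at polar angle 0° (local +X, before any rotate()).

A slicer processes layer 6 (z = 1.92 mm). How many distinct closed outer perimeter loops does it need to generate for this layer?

1

At z = 1.92 mm: the cylinder: section is a regular 12-gon, circumradius r=11. The result has 1 disconnected region.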